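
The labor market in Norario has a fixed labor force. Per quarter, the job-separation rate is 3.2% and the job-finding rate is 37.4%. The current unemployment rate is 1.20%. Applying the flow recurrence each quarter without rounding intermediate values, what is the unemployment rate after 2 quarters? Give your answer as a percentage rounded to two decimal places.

Unemployment rate after two quarters ≈ 5.52%.

With a fixed labor force, u_{t+1} = u_t + s·(1−u_t) − f·u_t = u_t·(1−s−f) + s.
Here 1−s−f = 0.594 and s = 0.032.
u_1 = 0.012000 × 0.594 + 0.032 = 0.039128.
u_2 = 0.039128 × 0.594 + 0.032 = 0.055242.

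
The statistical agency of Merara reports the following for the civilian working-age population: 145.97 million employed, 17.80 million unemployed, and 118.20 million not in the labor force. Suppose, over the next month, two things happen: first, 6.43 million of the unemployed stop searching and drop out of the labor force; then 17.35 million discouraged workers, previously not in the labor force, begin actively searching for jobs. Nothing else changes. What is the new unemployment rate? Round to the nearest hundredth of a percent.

Initially, labor force = 145.97 + 17.80 = 163.77 million, so u = 17.80/163.77 = 10.87%.
After the first change, unemployed and labor force both fall by 6.43 → E = 145.97, U = 11.37, labor force = 157.34 million.
After the second change, unemployed and labor force both rise by 17.35 → E = 145.97, U = 28.72, labor force = 174.69 million.
New unemployment rate = 28.72 / 174.69 = 16.44%.

New unemployment rate ≈ 16.44%.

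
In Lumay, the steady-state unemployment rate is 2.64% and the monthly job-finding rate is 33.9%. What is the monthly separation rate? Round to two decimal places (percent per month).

Separation rate ≈ 0.92% per month.

From u* = s/(s+f): s = u·f/(1−u).
s = 0.0264 × 33.9 / (1 − 0.0264) = 0.8950 / 0.9736 ≈ 0.92% per month.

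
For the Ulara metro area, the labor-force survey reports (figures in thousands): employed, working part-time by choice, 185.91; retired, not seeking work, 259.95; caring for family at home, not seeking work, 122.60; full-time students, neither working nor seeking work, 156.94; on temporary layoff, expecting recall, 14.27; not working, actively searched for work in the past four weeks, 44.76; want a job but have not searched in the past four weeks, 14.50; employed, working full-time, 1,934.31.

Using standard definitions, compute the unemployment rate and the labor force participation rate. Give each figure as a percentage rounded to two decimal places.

Employed = 185.91 + 1,934.31 = 2,120.22 thousand.
Unemployed = 14.27 + 44.76 = 59.03 thousand (jobless and actively searching, or on temporary layoff).
Labor force = 2,120.22 + 59.03 = 2,179.25 thousand.
Not in labor force = 259.95 + 122.60 + 156.94 + 14.50 = 553.99 thousand (those not working and not actively searching are outside the labor force — including those who want a job but have given up searching).
Civilian working-age population = 2,179.25 + 553.99 = 2,733.24 thousand.
Unemployment rate = 59.03 / 2,179.25 = 2.71%.
Labor force participation rate = 2,179.25 / 2,733.24 = 79.73%.

Unemployment rate ≈ 2.71%; labor force participation rate ≈ 79.73%.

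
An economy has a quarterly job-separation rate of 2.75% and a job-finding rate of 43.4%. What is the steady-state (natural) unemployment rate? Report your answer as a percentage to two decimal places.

At steady state the flows balance: s·E = f·U, so U/(E+U) = s/(s+f).
u* = 2.75 / (2.75 + 43.4) = 2.75 / 46.15 = 5.96%.

Steady-state unemployment rate ≈ 5.96%.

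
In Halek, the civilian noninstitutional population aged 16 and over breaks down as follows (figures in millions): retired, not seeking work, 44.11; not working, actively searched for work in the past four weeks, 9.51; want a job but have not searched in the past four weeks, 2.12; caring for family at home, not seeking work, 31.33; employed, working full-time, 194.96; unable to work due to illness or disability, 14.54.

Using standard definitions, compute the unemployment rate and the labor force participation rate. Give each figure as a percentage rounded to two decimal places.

Employed = 194.96 million.
Unemployed = 9.51 million.
Labor force = 194.96 + 9.51 = 204.47 million.
Not in labor force = 44.11 + 2.12 + 31.33 + 14.54 = 92.10 million (those not working and not actively searching are outside the labor force — including those who want a job but have given up searching).
Civilian working-age population = 204.47 + 92.10 = 296.57 million.
Unemployment rate = 9.51 / 204.47 = 4.65%.
Labor force participation rate = 204.47 / 296.57 = 68.94%.

Unemployment rate ≈ 4.65%; labor force participation rate ≈ 68.94%.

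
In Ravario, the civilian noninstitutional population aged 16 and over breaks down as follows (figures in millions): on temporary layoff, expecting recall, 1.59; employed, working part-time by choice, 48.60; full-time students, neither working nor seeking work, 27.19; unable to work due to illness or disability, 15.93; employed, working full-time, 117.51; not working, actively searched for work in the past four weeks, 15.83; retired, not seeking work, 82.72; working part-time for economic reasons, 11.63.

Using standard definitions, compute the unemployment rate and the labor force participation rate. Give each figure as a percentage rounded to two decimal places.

Unemployment rate ≈ 8.93%; labor force participation rate ≈ 60.80%.

Employed = 48.60 + 117.51 + 11.63 = 177.74 million (anyone who worked, including part-time for economic reasons, counts as employed).
Unemployed = 1.59 + 15.83 = 17.42 million (jobless and actively searching, or on temporary layoff).
Labor force = 177.74 + 17.42 = 195.16 million.
Not in labor force = 27.19 + 15.93 + 82.72 = 125.84 million (those not working and not actively searching are outside the labor force).
Civilian working-age population = 195.16 + 125.84 = 321.00 million.
Unemployment rate = 17.42 / 195.16 = 8.93%.
Labor force participation rate = 195.16 / 321.00 = 60.80%.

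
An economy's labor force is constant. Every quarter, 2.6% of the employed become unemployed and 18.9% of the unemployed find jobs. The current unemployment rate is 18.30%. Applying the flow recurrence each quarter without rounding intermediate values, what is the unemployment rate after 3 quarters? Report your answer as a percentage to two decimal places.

Unemployment rate after three quarters ≈ 15.10%.

With a fixed labor force, u_{t+1} = u_t + s·(1−u_t) − f·u_t = u_t·(1−s−f) + s.
Here 1−s−f = 0.785 and s = 0.026.
u_1 = 0.183000 × 0.785 + 0.026 = 0.169655.
u_2 = 0.169655 × 0.785 + 0.026 = 0.159179.
u_3 = 0.159179 × 0.785 + 0.026 = 0.150956.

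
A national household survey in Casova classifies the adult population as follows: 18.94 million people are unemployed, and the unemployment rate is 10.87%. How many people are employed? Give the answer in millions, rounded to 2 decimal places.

Labor force = U / u = 18.94 / 0.1087 ≈ 174.24 million.
Employed = labor force − unemployed = 174.24 − 18.94 = 155.30 million.

About 155.30 million are employed.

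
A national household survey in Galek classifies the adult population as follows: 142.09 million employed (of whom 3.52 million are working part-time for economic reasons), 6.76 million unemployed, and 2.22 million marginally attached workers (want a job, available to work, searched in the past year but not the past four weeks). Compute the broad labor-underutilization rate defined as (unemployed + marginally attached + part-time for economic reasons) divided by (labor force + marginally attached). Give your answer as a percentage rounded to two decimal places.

Labor force = 142.09 + 6.76 = 148.85 million.
Numerator = 6.76 + 2.22 + 3.52 = 12.50 million.
Denominator = 148.85 + 2.22 = 151.07 million.
Broad rate = 12.50 / 151.07 = 8.27%.

Broad underutilization rate ≈ 8.27%.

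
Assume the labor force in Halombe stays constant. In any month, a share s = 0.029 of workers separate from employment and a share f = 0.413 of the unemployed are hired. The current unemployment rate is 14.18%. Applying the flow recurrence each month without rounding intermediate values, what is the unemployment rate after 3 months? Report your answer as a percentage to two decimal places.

With a fixed labor force, u_{t+1} = u_t + s·(1−u_t) − f·u_t = u_t·(1−s−f) + s.
Here 1−s−f = 0.558 and s = 0.029.
u_1 = 0.141800 × 0.558 + 0.029 = 0.108124.
u_2 = 0.108124 × 0.558 + 0.029 = 0.089333.
u_3 = 0.089333 × 0.558 + 0.029 = 0.078848.

Unemployment rate after three months ≈ 7.88%.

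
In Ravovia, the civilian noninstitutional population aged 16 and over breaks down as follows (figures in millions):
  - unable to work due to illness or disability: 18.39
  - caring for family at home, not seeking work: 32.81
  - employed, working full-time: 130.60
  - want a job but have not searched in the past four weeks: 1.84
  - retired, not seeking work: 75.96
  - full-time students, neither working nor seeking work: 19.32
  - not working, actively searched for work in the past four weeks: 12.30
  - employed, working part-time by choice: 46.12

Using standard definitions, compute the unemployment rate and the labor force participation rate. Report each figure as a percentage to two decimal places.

Unemployment rate ≈ 6.51%; labor force participation rate ≈ 56.03%.

Employed = 130.60 + 46.12 = 176.72 million.
Unemployed = 12.30 million.
Labor force = 176.72 + 12.30 = 189.02 million.
Not in labor force = 18.39 + 32.81 + 1.84 + 75.96 + 19.32 = 148.32 million (those not working and not actively searching are outside the labor force — including those who want a job but have given up searching).
Civilian working-age population = 189.02 + 148.32 = 337.34 million.
Unemployment rate = 12.30 / 189.02 = 6.51%.
Labor force participation rate = 189.02 / 337.34 = 56.03%.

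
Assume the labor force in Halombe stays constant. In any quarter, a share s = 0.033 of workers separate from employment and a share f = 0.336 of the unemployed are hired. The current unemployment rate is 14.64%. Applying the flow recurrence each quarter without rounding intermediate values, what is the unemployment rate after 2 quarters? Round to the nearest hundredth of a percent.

With a fixed labor force, u_{t+1} = u_t + s·(1−u_t) − f·u_t = u_t·(1−s−f) + s.
Here 1−s−f = 0.631 and s = 0.033.
u_1 = 0.146400 × 0.631 + 0.033 = 0.125378.
u_2 = 0.125378 × 0.631 + 0.033 = 0.112114.

Unemployment rate after two quarters ≈ 11.21%.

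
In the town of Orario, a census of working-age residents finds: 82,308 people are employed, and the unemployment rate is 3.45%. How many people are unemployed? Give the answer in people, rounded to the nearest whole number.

Let U be the number unemployed. The labor force is E + U, and U/(E+U) = 0.0345.
So U = 0.0345 × 82,308 / (1 − 0.0345) = 2839.63 / 0.9655 ≈ 2,941.

About 2,941 are unemployed.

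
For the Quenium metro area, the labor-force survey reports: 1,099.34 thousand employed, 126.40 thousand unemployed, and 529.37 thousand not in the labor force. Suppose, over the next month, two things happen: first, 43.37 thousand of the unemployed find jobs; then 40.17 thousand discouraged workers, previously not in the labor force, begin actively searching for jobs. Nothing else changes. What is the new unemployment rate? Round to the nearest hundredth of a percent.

New unemployment rate ≈ 9.73%.

Initially, labor force = 1,099.34 + 126.40 = 1,225.74 thousand, so u = 126.40/1,225.74 = 10.31%.
After the first change, unemployed falls and employed rises by 43.37; labor force unchanged → E = 1,142.71, U = 83.03, labor force = 1,225.74 thousand.
After the second change, unemployed and labor force both rise by 40.17 → E = 1,142.71, U = 123.20, labor force = 1,265.91 thousand.
New unemployment rate = 123.20 / 1,265.91 = 9.73%.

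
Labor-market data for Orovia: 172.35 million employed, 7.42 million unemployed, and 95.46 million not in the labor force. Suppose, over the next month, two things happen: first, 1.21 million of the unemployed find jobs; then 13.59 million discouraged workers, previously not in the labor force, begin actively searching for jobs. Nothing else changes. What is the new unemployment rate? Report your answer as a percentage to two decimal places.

Initially, labor force = 172.35 + 7.42 = 179.77 million, so u = 7.42/179.77 = 4.13%.
After the first change, unemployed falls and employed rises by 1.21; labor force unchanged → E = 173.56, U = 6.21, labor force = 179.77 million.
After the second change, unemployed and labor force both rise by 13.59 → E = 173.56, U = 19.80, labor force = 193.36 million.
New unemployment rate = 19.80 / 193.36 = 10.24%.

New unemployment rate ≈ 10.24%.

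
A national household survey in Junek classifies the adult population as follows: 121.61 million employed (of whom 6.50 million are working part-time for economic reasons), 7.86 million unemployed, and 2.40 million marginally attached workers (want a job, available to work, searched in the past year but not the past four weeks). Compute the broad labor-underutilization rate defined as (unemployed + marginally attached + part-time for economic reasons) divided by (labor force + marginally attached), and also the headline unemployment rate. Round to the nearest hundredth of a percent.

Labor force = 121.61 + 7.86 = 129.47 million.
Numerator = 7.86 + 2.40 + 6.50 = 16.76 million.
Denominator = 129.47 + 2.40 = 131.87 million.
Broad rate = 16.76 / 131.87 = 12.71%.
Headline unemployment rate = 7.86 / 129.47 = 6.07%.

Broad underutilization rate ≈ 12.71%; headline unemployment rate ≈ 6.07%.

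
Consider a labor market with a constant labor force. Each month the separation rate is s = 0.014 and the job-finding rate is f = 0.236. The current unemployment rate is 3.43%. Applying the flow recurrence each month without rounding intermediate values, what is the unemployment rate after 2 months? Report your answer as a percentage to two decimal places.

With a fixed labor force, u_{t+1} = u_t + s·(1−u_t) − f·u_t = u_t·(1−s−f) + s.
Here 1−s−f = 0.750 and s = 0.014.
u_1 = 0.034300 × 0.750 + 0.014 = 0.039725.
u_2 = 0.039725 × 0.750 + 0.014 = 0.043794.

Unemployment rate after two months ≈ 4.38%.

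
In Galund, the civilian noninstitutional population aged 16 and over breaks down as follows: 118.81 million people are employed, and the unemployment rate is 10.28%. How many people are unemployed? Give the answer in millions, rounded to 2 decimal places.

Let U be the number unemployed. The labor force is E + U, and U/(E+U) = 0.1028.
So U = 0.1028 × 118.81 / (1 − 0.1028) = 12.2137 / 0.8972 ≈ 13.61 million.

About 13.61 million are unemployed.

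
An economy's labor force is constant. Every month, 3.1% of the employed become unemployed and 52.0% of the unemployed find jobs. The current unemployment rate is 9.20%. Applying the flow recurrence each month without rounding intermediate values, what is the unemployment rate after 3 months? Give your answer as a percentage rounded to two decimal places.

Unemployment rate after three months ≈ 5.95%.

With a fixed labor force, u_{t+1} = u_t + s·(1−u_t) − f·u_t = u_t·(1−s−f) + s.
Here 1−s−f = 0.449 and s = 0.031.
u_1 = 0.092000 × 0.449 + 0.031 = 0.072308.
u_2 = 0.072308 × 0.449 + 0.031 = 0.063466.
u_3 = 0.063466 × 0.449 + 0.031 = 0.059496.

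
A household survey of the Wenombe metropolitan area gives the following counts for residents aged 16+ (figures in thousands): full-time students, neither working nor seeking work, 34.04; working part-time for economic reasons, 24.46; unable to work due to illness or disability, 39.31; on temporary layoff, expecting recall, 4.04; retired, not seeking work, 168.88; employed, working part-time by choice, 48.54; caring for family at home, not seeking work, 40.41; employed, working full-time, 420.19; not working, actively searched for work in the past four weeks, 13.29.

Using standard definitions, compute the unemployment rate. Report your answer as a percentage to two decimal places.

Employed = 24.46 + 48.54 + 420.19 = 493.19 thousand (anyone who worked, including part-time for economic reasons, counts as employed).
Unemployed = 4.04 + 13.29 = 17.33 thousand (jobless and actively searching, or on temporary layoff).
Labor force = 493.19 + 17.33 = 510.52 thousand.
Unemployment rate = 17.33 / 510.52 = 3.39%.

Unemployment rate ≈ 3.39%.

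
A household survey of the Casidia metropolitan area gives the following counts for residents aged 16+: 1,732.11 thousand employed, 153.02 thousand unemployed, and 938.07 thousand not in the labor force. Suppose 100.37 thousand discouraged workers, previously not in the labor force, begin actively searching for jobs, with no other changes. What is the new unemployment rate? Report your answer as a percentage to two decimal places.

New unemployment rate ≈ 12.76%.

Initially, labor force = 1,732.11 + 153.02 = 1,885.13 thousand, so u = 153.02/1,885.13 = 8.12%.
After the change, unemployed and labor force both rise by 100.37 → E = 1,732.11, U = 253.39, labor force = 1,985.50 thousand.
New unemployment rate = 253.39 / 1,985.50 = 12.76%.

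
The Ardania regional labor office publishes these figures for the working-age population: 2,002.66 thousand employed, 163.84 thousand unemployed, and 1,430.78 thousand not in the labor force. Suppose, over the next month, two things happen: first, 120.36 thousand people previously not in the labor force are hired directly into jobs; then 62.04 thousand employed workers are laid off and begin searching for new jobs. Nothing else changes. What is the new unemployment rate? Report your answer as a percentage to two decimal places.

New unemployment rate ≈ 9.88%.

Initially, labor force = 2,002.66 + 163.84 = 2,166.50 thousand, so u = 163.84/2,166.50 = 7.56%.
After the first change, employed and labor force both rise by 120.36; unemployed unchanged → E = 2,123.02, U = 163.84, labor force = 2,286.86 thousand.
After the second change, employed falls and unemployed rises by 62.04; labor force unchanged → E = 2,060.98, U = 225.88, labor force = 2,286.86 thousand.
New unemployment rate = 225.88 / 2,286.86 = 9.88%.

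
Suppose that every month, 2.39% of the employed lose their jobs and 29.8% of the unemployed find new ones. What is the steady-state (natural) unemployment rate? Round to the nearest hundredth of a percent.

At steady state the flows balance: s·E = f·U, so U/(E+U) = s/(s+f).
u* = 2.39 / (2.39 + 29.8) = 2.39 / 32.19 = 7.42%.

Steady-state unemployment rate ≈ 7.42%.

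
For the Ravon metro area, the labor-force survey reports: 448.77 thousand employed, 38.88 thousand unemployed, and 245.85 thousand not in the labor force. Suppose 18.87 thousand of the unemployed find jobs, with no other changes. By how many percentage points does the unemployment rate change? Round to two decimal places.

Initially, labor force = 448.77 + 38.88 = 487.65 thousand, so u = 38.88/487.65 = 7.97%.
After the change, unemployed falls and employed rises by 18.87; labor force unchanged → E = 467.64, U = 20.01, labor force = 487.65 thousand.
New unemployment rate = 20.01 / 487.65 = 4.10%.
Change = 4.10% − 7.97% = −3.87 percentage points.

The unemployment rate changes by −3.87 percentage points.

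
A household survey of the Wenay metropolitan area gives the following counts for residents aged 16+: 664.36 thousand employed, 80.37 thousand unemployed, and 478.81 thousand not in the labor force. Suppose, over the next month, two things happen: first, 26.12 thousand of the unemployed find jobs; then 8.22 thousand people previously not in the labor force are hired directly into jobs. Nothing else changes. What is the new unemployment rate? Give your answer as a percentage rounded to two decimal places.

Initially, labor force = 664.36 + 80.37 = 744.73 thousand, so u = 80.37/744.73 = 10.79%.
After the first change, unemployed falls and employed rises by 26.12; labor force unchanged → E = 690.48, U = 54.25, labor force = 744.73 thousand.
After the second change, employed and labor force both rise by 8.22; unemployed unchanged → E = 698.70, U = 54.25, labor force = 752.95 thousand.
New unemployment rate = 54.25 / 752.95 = 7.20%.

New unemployment rate ≈ 7.20%.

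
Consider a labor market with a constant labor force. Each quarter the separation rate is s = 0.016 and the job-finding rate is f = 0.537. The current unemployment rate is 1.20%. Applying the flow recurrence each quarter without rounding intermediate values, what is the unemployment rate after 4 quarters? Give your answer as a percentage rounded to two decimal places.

With a fixed labor force, u_{t+1} = u_t + s·(1−u_t) − f·u_t = u_t·(1−s−f) + s.
Here 1−s−f = 0.447 and s = 0.016.
u_1 = 0.012000 × 0.447 + 0.016 = 0.021364.
u_2 = 0.021364 × 0.447 + 0.016 = 0.025550.
u_3 = 0.025550 × 0.447 + 0.016 = 0.027421.
u_4 = 0.027421 × 0.447 + 0.016 = 0.028257.

Unemployment rate after four quarters ≈ 2.83%.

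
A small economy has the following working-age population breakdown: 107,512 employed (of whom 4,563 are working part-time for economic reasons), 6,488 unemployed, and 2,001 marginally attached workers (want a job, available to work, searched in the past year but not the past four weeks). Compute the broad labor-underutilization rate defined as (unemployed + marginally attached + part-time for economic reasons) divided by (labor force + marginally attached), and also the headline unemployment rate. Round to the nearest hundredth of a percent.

Broad underutilization rate ≈ 11.25%; headline unemployment rate ≈ 5.69%.

Labor force = 107,512 + 6,488 = 114,000.
Numerator = 6,488 + 2,001 + 4,563 = 13,052.
Denominator = 114,000 + 2,001 = 116,001.
Broad rate = 13,052 / 116,001 = 11.25%.
Headline unemployment rate = 6,488 / 114,000 = 5.69%.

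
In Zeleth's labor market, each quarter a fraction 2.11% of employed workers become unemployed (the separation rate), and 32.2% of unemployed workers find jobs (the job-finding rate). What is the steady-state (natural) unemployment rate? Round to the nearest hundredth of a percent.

At steady state the flows balance: s·E = f·U, so U/(E+U) = s/(s+f).
u* = 2.11 / (2.11 + 32.2) = 2.11 / 34.31 = 6.15%.

Steady-state unemployment rate ≈ 6.15%.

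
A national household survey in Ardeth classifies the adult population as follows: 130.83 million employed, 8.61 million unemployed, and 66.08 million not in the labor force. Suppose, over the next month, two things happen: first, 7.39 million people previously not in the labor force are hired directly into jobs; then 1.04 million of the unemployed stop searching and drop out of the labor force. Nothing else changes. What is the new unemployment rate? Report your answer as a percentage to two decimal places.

Initially, labor force = 130.83 + 8.61 = 139.44 million, so u = 8.61/139.44 = 6.17%.
After the first change, employed and labor force both rise by 7.39; unemployed unchanged → E = 138.22, U = 8.61, labor force = 146.83 million.
After the second change, unemployed and labor force both fall by 1.04 → E = 138.22, U = 7.57, labor force = 145.79 million.
New unemployment rate = 7.57 / 145.79 = 5.19%.

New unemployment rate ≈ 5.19%.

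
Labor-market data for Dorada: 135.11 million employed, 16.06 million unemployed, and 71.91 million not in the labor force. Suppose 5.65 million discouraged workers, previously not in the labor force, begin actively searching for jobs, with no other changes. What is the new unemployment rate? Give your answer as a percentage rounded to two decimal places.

Initially, labor force = 135.11 + 16.06 = 151.17 million, so u = 16.06/151.17 = 10.62%.
After the change, unemployed and labor force both rise by 5.65 → E = 135.11, U = 21.71, labor force = 156.82 million.
New unemployment rate = 21.71 / 156.82 = 13.84%.

New unemployment rate ≈ 13.84%.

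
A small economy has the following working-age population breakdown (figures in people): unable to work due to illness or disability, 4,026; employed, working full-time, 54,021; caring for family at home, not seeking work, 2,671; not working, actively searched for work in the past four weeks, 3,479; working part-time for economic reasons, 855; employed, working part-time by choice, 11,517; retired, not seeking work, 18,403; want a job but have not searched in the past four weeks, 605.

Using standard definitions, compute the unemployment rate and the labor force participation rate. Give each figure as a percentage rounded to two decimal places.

Unemployment rate ≈ 4.98%; labor force participation rate ≈ 73.11%.

Employed = 54,021 + 855 + 11,517 = 66,393 (anyone who worked, including part-time for economic reasons, counts as employed).
Unemployed = 3,479.
Labor force = 66,393 + 3,479 = 69,872.
Not in labor force = 4,026 + 2,671 + 18,403 + 605 = 25,705 (those not working and not actively searching are outside the labor force — including those who want a job but have given up searching).
Civilian working-age population = 69,872 + 25,705 = 95,577.
Unemployment rate = 3,479 / 69,872 = 4.98%.
Labor force participation rate = 69,872 / 95,577 = 73.11%.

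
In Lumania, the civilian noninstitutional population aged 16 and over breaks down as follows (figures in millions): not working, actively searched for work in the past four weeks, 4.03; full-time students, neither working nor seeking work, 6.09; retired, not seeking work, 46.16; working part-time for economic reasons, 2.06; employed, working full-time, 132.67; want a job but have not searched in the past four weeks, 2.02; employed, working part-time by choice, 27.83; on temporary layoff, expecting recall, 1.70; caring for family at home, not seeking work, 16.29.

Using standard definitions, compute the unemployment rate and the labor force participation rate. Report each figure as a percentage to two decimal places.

Unemployment rate ≈ 3.40%; labor force participation rate ≈ 70.46%.

Employed = 2.06 + 132.67 + 27.83 = 162.56 million (anyone who worked, including part-time for economic reasons, counts as employed).
Unemployed = 4.03 + 1.70 = 5.73 million (jobless and actively searching, or on temporary layoff).
Labor force = 162.56 + 5.73 = 168.29 million.
Not in labor force = 6.09 + 46.16 + 2.02 + 16.29 = 70.56 million (those not working and not actively searching are outside the labor force — including those who want a job but have given up searching).
Civilian working-age population = 168.29 + 70.56 = 238.85 million.
Unemployment rate = 5.73 / 168.29 = 3.40%.
Labor force participation rate = 168.29 / 238.85 = 70.46%.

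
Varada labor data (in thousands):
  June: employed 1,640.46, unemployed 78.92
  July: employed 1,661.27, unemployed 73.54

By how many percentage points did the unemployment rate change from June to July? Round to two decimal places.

The unemployment rate changed by −0.35 percentage points.

June: labor force = 1,640.46 + 78.92 = 1,719.38; u = 78.92/1,719.38 = 4.59%.
July: labor force = 1,661.27 + 73.54 = 1,734.81; u = 73.54/1,734.81 = 4.24%.
Change = 4.24% − 4.59% = −0.35 pp.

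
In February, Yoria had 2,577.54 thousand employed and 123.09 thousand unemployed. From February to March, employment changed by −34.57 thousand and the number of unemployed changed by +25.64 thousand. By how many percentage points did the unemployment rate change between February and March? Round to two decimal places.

February: labor force = 2,577.54 + 123.09 = 2,700.63; u = 123.09/2,700.63 = 4.56%.
March: labor force = 2,542.97 + 148.73 = 2,691.70; u = 148.73/2,691.70 = 5.53%.
Change = 5.53% − 4.56% = +0.97 pp.

The unemployment rate changed by +0.97 percentage points.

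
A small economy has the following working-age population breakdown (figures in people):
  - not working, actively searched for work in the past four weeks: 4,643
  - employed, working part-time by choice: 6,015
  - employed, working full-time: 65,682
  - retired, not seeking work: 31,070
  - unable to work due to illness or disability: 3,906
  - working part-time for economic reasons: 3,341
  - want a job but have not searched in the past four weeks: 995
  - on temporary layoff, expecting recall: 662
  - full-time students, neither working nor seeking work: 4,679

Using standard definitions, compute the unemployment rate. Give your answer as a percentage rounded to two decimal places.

Employed = 6,015 + 65,682 + 3,341 = 75,038 (anyone who worked, including part-time for economic reasons, counts as employed).
Unemployed = 4,643 + 662 = 5,305 (jobless and actively searching, or on temporary layoff).
Labor force = 75,038 + 5,305 = 80,343.
Unemployment rate = 5,305 / 80,343 = 6.60%.

Unemployment rate ≈ 6.60%.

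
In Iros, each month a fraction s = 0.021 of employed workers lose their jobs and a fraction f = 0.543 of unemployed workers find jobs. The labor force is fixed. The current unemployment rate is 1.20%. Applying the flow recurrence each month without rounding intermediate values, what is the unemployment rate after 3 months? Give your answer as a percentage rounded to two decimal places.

With a fixed labor force, u_{t+1} = u_t + s·(1−u_t) − f·u_t = u_t·(1−s−f) + s.
Here 1−s−f = 0.436 and s = 0.021.
u_1 = 0.012000 × 0.436 + 0.021 = 0.026232.
u_2 = 0.026232 × 0.436 + 0.021 = 0.032437.
u_3 = 0.032437 × 0.436 + 0.021 = 0.035143.

Unemployment rate after three months ≈ 3.51%.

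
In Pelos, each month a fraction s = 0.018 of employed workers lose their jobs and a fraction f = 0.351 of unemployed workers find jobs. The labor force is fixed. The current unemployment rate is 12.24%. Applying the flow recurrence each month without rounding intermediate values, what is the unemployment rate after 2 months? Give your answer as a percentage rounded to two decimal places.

Unemployment rate after two months ≈ 7.81%.

With a fixed labor force, u_{t+1} = u_t + s·(1−u_t) − f·u_t = u_t·(1−s−f) + s.
Here 1−s−f = 0.631 and s = 0.018.
u_1 = 0.122400 × 0.631 + 0.018 = 0.095234.
u_2 = 0.095234 × 0.631 + 0.018 = 0.078093.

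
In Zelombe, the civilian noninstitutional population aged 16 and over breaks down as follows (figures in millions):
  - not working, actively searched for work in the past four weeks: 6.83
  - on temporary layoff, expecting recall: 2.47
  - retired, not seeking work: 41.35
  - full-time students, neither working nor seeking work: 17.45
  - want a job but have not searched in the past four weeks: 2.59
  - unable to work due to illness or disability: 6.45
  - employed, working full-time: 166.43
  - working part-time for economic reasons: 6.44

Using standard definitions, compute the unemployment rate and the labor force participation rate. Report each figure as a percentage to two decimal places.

Unemployment rate ≈ 5.11%; labor force participation rate ≈ 72.87%.

Employed = 166.43 + 6.44 = 172.87 million (anyone who worked, including part-time for economic reasons, counts as employed).
Unemployed = 6.83 + 2.47 = 9.30 million (jobless and actively searching, or on temporary layoff).
Labor force = 172.87 + 9.30 = 182.17 million.
Not in labor force = 41.35 + 17.45 + 2.59 + 6.45 = 67.84 million (those not working and not actively searching are outside the labor force — including those who want a job but have given up searching).
Civilian working-age population = 182.17 + 67.84 = 250.01 million.
Unemployment rate = 9.30 / 182.17 = 5.11%.
Labor force participation rate = 182.17 / 250.01 = 72.87%.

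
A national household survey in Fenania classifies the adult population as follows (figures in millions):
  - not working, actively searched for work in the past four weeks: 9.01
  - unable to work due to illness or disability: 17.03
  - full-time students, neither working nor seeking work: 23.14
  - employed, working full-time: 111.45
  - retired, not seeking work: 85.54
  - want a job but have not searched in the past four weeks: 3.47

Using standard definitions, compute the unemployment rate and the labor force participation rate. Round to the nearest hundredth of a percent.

Employed = 111.45 million.
Unemployed = 9.01 million.
Labor force = 111.45 + 9.01 = 120.46 million.
Not in labor force = 17.03 + 23.14 + 85.54 + 3.47 = 129.18 million (those not working and not actively searching are outside the labor force — including those who want a job but have given up searching).
Civilian working-age population = 120.46 + 129.18 = 249.64 million.
Unemployment rate = 9.01 / 120.46 = 7.48%.
Labor force participation rate = 120.46 / 249.64 = 48.25%.

Unemployment rate ≈ 7.48%; labor force participation rate ≈ 48.25%.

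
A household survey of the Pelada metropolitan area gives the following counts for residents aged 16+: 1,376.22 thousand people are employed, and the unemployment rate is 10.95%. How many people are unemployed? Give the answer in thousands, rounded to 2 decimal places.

About 169.23 thousand are unemployed.

Let U be the number unemployed. The labor force is E + U, and U/(E+U) = 0.1095.
So U = 0.1095 × 1,376.22 / (1 − 0.1095) = 150.6961 / 0.8905 ≈ 169.23 thousand.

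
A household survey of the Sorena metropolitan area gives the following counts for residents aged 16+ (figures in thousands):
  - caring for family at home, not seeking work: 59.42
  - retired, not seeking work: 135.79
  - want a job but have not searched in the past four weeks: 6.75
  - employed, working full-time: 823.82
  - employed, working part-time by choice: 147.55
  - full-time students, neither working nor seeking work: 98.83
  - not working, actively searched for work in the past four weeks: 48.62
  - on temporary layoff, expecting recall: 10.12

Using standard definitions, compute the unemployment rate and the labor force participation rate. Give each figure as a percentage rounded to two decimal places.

Employed = 823.82 + 147.55 = 971.37 thousand.
Unemployed = 48.62 + 10.12 = 58.74 thousand (jobless and actively searching, or on temporary layoff).
Labor force = 971.37 + 58.74 = 1,030.11 thousand.
Not in labor force = 59.42 + 135.79 + 6.75 + 98.83 = 300.79 thousand (those not working and not actively searching are outside the labor force — including those who want a job but have given up searching).
Civilian working-age population = 1,030.11 + 300.79 = 1,330.90 thousand.
Unemployment rate = 58.74 / 1,030.11 = 5.70%.
Labor force participation rate = 1,030.11 / 1,330.90 = 77.40%.

Unemployment rate ≈ 5.70%; labor force participation rate ≈ 77.40%.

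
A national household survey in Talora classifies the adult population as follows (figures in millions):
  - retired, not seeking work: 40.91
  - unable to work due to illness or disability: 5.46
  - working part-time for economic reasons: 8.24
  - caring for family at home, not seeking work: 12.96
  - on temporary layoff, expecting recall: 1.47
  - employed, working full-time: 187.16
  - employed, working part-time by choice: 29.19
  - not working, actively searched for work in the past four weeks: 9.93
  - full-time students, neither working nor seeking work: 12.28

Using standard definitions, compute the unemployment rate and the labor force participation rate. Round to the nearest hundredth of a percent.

Employed = 8.24 + 187.16 + 29.19 = 224.59 million (anyone who worked, including part-time for economic reasons, counts as employed).
Unemployed = 1.47 + 9.93 = 11.40 million (jobless and actively searching, or on temporary layoff).
Labor force = 224.59 + 11.40 = 235.99 million.
Not in labor force = 40.91 + 5.46 + 12.96 + 12.28 = 71.61 million (those not working and not actively searching are outside the labor force).
Civilian working-age population = 235.99 + 71.61 = 307.60 million.
Unemployment rate = 11.40 / 235.99 = 4.83%.
Labor force participation rate = 235.99 / 307.60 = 76.72%.

Unemployment rate ≈ 4.83%; labor force participation rate ≈ 76.72%.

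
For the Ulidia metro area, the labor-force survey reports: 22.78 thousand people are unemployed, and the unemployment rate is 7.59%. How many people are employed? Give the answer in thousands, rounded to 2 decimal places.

About 277.35 thousand are employed.

Labor force = U / u = 22.78 / 0.0759 ≈ 300.13 thousand.
Employed = labor force − unemployed = 300.13 − 22.78 = 277.35 thousand.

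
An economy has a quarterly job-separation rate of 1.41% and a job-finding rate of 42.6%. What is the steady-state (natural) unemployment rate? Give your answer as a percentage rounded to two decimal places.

Steady-state unemployment rate ≈ 3.20%.

At steady state the flows balance: s·E = f·U, so U/(E+U) = s/(s+f).
u* = 1.41 / (1.41 + 42.6) = 1.41 / 44.01 = 3.20%.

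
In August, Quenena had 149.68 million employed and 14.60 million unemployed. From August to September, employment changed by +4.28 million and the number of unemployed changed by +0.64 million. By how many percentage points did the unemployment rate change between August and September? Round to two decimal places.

August: labor force = 149.68 + 14.60 = 164.28; u = 14.60/164.28 = 8.89%.
September: labor force = 153.96 + 15.24 = 169.20; u = 15.24/169.20 = 9.01%.
Change = 9.01% − 8.89% = +0.12 pp.

The unemployment rate changed by +0.12 percentage points.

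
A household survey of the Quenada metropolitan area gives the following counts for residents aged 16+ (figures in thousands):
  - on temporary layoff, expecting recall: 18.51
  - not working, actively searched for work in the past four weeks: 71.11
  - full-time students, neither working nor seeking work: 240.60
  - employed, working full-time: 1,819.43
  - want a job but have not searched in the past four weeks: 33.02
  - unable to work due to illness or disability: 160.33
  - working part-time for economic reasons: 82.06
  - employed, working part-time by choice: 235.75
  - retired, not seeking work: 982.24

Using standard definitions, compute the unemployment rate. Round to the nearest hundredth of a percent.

Unemployment rate ≈ 4.02%.

Employed = 1,819.43 + 82.06 + 235.75 = 2,137.24 thousand (anyone who worked, including part-time for economic reasons, counts as employed).
Unemployed = 18.51 + 71.11 = 89.62 thousand (jobless and actively searching, or on temporary layoff).
Labor force = 2,137.24 + 89.62 = 2,226.86 thousand.
Unemployment rate = 89.62 / 2,226.86 = 4.02%.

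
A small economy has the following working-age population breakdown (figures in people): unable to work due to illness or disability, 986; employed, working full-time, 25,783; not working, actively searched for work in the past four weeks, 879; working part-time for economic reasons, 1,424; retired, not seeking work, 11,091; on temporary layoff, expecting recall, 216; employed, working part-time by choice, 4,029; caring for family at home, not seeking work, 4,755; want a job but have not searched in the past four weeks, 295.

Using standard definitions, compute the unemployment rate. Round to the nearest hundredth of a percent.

Employed = 25,783 + 1,424 + 4,029 = 31,236 (anyone who worked, including part-time for economic reasons, counts as employed).
Unemployed = 879 + 216 = 1,095 (jobless and actively searching, or on temporary layoff).
Labor force = 31,236 + 1,095 = 32,331.
Unemployment rate = 1,095 / 32,331 = 3.39%.

Unemployment rate ≈ 3.39%.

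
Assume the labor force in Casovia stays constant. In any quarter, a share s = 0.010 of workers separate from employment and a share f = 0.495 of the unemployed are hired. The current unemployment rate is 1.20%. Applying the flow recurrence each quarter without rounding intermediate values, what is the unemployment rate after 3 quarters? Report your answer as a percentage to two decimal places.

With a fixed labor force, u_{t+1} = u_t + s·(1−u_t) − f·u_t = u_t·(1−s−f) + s.
Here 1−s−f = 0.495 and s = 0.010.
u_1 = 0.012000 × 0.495 + 0.010 = 0.015940.
u_2 = 0.015940 × 0.495 + 0.010 = 0.017890.
u_3 = 0.017890 × 0.495 + 0.010 = 0.018856.

Unemployment rate after three quarters ≈ 1.89%.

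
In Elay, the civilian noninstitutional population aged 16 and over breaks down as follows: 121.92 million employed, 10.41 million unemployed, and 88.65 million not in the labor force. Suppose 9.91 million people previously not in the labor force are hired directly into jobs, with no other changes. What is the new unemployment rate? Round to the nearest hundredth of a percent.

New unemployment rate ≈ 7.32%.

Initially, labor force = 121.92 + 10.41 = 132.33 million, so u = 10.41/132.33 = 7.87%.
After the change, employed and labor force both rise by 9.91; unemployed unchanged → E = 131.83, U = 10.41, labor force = 142.24 million.
New unemployment rate = 10.41 / 142.24 = 7.32%.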